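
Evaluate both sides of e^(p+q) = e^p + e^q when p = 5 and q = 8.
LHS = e^(5+8) = e^13 ≈ 442413.4
RHS = e^5 + e^8 ≈ 3129

LHS ≠ RHS (they differ by about 439284.0), so the equation does not hold here.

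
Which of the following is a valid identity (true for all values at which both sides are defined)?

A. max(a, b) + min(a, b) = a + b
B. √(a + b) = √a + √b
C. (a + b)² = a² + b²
A

A: holds — e.g. at (1, 3), both sides equal 4.
B: fails at (2, 2) — LHS = 2, RHS = 2·√(2) ≈ 2.828.
C: fails at (2, 7) — LHS = 81, RHS = 53.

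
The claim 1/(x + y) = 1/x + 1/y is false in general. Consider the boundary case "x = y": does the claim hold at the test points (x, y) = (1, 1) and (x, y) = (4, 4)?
At (1, 1): LHS = 1/2 ≠ RHS = 2
At (4, 4): LHS = 1/8 ≠ RHS = 1/2

Answer: No, fails at both test points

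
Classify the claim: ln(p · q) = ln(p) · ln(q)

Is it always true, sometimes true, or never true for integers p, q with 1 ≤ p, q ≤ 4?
Sometimes true

It holds at (p, q) = (1, 1) (both sides equal 0), but fails at (p, q) = (4, 1) (LHS = ln(4) ≈ 1.386, RHS = 0).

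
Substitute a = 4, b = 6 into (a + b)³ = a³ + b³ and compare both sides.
LHS = (4 + 6)³ = 1000
RHS = 4³ + 6³ = 280

LHS ≠ RHS, so the equation does not hold here.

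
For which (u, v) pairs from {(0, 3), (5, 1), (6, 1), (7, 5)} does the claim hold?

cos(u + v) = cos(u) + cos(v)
Testing each pair:
(0, 3): LHS = cos(3) ≈ -0.99, RHS = cos(3) + 1 ≈ 0.01001 → fails
(5, 1): LHS = cos(6) ≈ 0.9602, RHS = cos(5) + cos(1) ≈ 0.824 → fails
(6, 1): LHS = cos(7) ≈ 0.7539, RHS = cos(1) + cos(6) ≈ 1.5 → fails
(7, 5): LHS = cos(12) ≈ 0.8439, RHS = cos(5) + cos(7) ≈ 1.038 → fails

No pair satisfies the claim.

Answer: None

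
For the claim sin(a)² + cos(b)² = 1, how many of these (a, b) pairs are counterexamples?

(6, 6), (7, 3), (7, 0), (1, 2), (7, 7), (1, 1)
Testing each pair:
(6, 6): LHS = sin(6)² + cos(6)² = 1, RHS = 1 → satisfies claim
(7, 3): LHS = sin(7)² + cos(3)² ≈ 1.412, RHS = 1 → counterexample
(7, 0): LHS = sin(7)² + 1 ≈ 1.432, RHS = 1 → counterexample
(1, 2): LHS = cos(2)² + sin(1)² ≈ 0.8813, RHS = 1 → counterexample
(7, 7): LHS = sin(7)² + cos(7)² = 1, RHS = 1 → satisfies claim
(1, 1): LHS = cos(1)² + sin(1)² = 1, RHS = 1 → satisfies claim

That makes 3 counterexamples.

Answer: 3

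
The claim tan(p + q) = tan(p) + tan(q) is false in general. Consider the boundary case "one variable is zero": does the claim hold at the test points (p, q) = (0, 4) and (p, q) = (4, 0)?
At (0, 4): LHS = tan(4) ≈ 1.158, RHS = tan(4) ≈ 1.158 → equal
At (4, 0): LHS = tan(4) ≈ 1.158, RHS = tan(4) ≈ 1.158 → equal

So the claim does hold at both of these boundary points, even though it is not an identity.

Answer: Yes, holds at both test points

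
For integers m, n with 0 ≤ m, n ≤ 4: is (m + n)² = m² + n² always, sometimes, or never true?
Sometimes true

It holds at (m, n) = (4, 0) (both sides equal 16), but fails at (m, n) = (3, 2) (LHS = 25, RHS = 13).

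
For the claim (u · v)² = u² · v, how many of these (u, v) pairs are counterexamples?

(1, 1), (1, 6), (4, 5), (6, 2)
3

Testing each pair:
(1, 1): LHS = 1, RHS = 1 → satisfies claim
(1, 6): LHS = 36, RHS = 6 → counterexample
(4, 5): LHS = 400, RHS = 80 → counterexample
(6, 2): LHS = 144, RHS = 72 → counterexample

That makes 3 counterexamples.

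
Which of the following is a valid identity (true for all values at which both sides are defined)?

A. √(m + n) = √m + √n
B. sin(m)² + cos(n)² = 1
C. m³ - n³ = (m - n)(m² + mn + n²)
C

A: fails at (1, 2) — LHS = √(3) ≈ 1.732, RHS = 1 + √(2) ≈ 2.414.
B: fails at (1, 3) — LHS = sin(1)² + cos(3)² ≈ 1.688, RHS = 1.
C: holds — e.g. at (5, 5), both sides equal 0.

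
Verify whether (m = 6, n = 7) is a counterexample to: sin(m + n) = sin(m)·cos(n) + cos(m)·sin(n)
Substituting m = 6, n = 7:
LHS = sin(6 + 7) = sin(13) ≈ 0.4202
RHS = sin(6)·cos(7) + cos(6)·sin(7) = sin(6)·cos(7) + sin(7)·cos(6) ≈ 0.4202

The sides agree, so this pair does not disprove the claim.

Answer: No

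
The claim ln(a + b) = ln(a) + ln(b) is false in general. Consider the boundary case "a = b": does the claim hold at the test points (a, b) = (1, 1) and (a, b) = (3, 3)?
At (1, 1): LHS = ln(2) ≈ 0.6931 ≠ RHS = 0
At (3, 3): LHS = ln(6) ≈ 1.792 ≠ RHS = 2·ln(3) ≈ 2.197

Answer: No, fails at both test points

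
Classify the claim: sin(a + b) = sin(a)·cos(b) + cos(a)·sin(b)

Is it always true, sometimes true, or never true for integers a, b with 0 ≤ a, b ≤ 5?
Always true

The identity holds for every pair in the range. For instance at (a, b) = (4, 2): both sides equal sin(6) ≈ -0.2794.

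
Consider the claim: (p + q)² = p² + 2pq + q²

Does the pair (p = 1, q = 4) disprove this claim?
No

Substituting p = 1, q = 4:
LHS = (1 + 4)² = 25
RHS = 1² + 2·1·4 + 4² = 25

The sides agree, so this pair does not disprove the claim.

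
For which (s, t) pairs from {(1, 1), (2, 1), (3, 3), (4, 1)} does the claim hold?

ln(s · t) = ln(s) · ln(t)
(1, 1)

Testing each pair:
(1, 1): LHS = 0, RHS = 0 → holds
(2, 1): LHS = ln(2) ≈ 0.6931, RHS = 0 → fails
(3, 3): LHS = ln(9) ≈ 2.197, RHS = ln(3)² ≈ 1.207 → fails
(4, 1): LHS = ln(4) ≈ 1.386, RHS = 0 → fails

1 of 4 pairs satisfies the claim.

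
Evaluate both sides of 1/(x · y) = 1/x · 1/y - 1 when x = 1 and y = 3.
LHS = 1/(1 · 3) = 1/3
RHS = 1/1 · 1/3 - 1 = -2/3

LHS ≠ RHS, so the equation does not hold here.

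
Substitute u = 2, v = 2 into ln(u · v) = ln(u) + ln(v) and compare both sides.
LHS = ln(2 · 2) = ln(4) ≈ 1.386
RHS = ln(2) + ln(2) = 2·ln(2) ≈ 1.386

LHS = RHS: the two sides agree.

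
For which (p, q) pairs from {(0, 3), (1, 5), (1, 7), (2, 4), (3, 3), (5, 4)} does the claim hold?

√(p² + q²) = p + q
(0, 3)

Testing each pair:
(0, 3): LHS = 3, RHS = 3 → holds
(1, 5): LHS = √(26) ≈ 5.099, RHS = 6 → fails
(1, 7): LHS = 5·√(2) ≈ 7.071, RHS = 8 → fails
(2, 4): LHS = 2·√(5) ≈ 4.472, RHS = 6 → fails
(3, 3): LHS = 3·√(2) ≈ 4.243, RHS = 6 → fails
(5, 4): LHS = √(41) ≈ 6.403, RHS = 9 → fails

1 of 6 pairs satisfies the claim.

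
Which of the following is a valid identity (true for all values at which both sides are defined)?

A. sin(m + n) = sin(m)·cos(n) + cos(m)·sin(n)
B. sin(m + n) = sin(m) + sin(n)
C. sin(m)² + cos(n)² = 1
A: holds — e.g. at (4, 6), both sides equal sin(10) ≈ -0.544.
B: fails at (1, 3) — LHS = sin(4) ≈ -0.7568, RHS = sin(3) + sin(1) ≈ 0.9826.
C: fails at (2, 7) — LHS = cos(7)² + sin(2)² ≈ 1.395, RHS = 1.

Answer: A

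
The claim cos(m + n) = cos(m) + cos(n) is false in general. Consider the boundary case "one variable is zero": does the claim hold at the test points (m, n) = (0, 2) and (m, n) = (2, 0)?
No, fails at both test points

At (0, 2): LHS = cos(2) ≈ -0.4161 ≠ RHS = cos(2) + 1 ≈ 0.5839
At (2, 0): LHS = cos(2) ≈ -0.4161 ≠ RHS = cos(2) + 1 ≈ 0.5839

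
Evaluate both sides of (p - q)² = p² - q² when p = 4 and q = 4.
LHS = (4 - 4)² = 0
RHS = 4² - 4² = 0

LHS = RHS: the two sides agree.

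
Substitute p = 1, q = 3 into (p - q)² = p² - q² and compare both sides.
LHS = (1 - 3)² = 4
RHS = 1² - 3² = -8

LHS ≠ RHS, so the equation does not hold here.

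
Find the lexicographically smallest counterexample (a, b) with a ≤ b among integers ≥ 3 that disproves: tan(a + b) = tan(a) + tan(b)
(a, b) = (3, 3)

Substituting (3, 3) into the claim:
LHS = tan(3 + 3) = tan(6) ≈ -0.291
RHS = tan(3) + tan(3) = 2·tan(3) ≈ -0.2851

Since LHS ≠ RHS, this pair disproves the claim, and no lexicographically smaller pair (a ≤ b, integers ≥ 3) does.

For instance (8, 9) is also a counterexample (LHS = tan(17) ≈ 3.494, RHS = tan(8) + tan(9) ≈ -7.252), but it's lexicographically larger.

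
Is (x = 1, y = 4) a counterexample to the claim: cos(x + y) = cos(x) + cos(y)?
Substituting x = 1, y = 4:
LHS = cos(1 + 4) = cos(5) ≈ 0.2837
RHS = cos(1) + cos(4) ≈ -0.1133

Since LHS ≠ RHS, this pair disproves the claim.

Answer: Yes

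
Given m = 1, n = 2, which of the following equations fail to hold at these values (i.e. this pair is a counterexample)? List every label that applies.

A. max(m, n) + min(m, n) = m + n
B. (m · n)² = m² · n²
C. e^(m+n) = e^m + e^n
C

Evaluating each claim at the given values:
A. LHS = 3, RHS = 3 → holds here (LHS = RHS)
B. LHS = 4, RHS = 4 → holds here (LHS = RHS)
C. LHS = e^3 ≈ 20.09, RHS = e + e^2 ≈ 10.11 → fails here (LHS ≠ RHS)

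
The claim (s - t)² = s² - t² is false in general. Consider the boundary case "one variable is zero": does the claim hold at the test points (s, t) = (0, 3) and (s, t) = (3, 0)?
At (0, 3): LHS = 9 ≠ RHS = -9
At (3, 0): LHS = 9, RHS = 9 → equal

Answer: Only at (3, 0)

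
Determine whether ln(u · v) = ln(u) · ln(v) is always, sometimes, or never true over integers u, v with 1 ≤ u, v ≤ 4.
It holds at (u, v) = (1, 1) (both sides equal 0), but fails at (u, v) = (4, 2) (LHS = ln(8) ≈ 2.079, RHS = ln(2)·ln(4) ≈ 0.9609).

Answer: Sometimes true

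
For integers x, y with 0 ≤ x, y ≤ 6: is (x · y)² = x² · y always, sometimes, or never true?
It holds at (x, y) = (0, 4) (both sides equal 0), but fails at (x, y) = (4, 3) (LHS = 144, RHS = 48).

Answer: Sometimes true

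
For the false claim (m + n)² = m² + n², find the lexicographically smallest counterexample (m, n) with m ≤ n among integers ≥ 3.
Substituting (3, 3) into the claim:
LHS = (3 + 3)² = 36
RHS = 3² + 3² = 18

Since LHS ≠ RHS, this pair disproves the claim, and no lexicographically smaller pair (m ≤ n, integers ≥ 3) does.

For instance (3, 6) is also a counterexample (LHS = 81, RHS = 45), but it's lexicographically larger.

Answer: (m, n) = (3, 3)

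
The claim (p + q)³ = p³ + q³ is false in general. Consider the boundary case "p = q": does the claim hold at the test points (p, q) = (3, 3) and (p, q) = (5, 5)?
No, fails at both test points

At (3, 3): LHS = 216 ≠ RHS = 54
At (5, 5): LHS = 1000 ≠ RHS = 250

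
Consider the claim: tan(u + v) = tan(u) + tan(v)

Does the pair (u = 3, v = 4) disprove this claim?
Substituting u = 3, v = 4:
LHS = tan(3 + 4) = tan(7) ≈ 0.8714
RHS = tan(3) + tan(4) ≈ 1.015

Since LHS ≠ RHS, this pair disproves the claim.

Answer: Yes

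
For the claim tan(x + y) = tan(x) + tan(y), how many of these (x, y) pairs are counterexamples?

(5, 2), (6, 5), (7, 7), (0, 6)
Testing each pair:
(5, 2): LHS = tan(7) ≈ 0.8714, RHS = tan(5) + tan(2) ≈ -5.566 → counterexample
(6, 5): LHS = tan(11) ≈ -226, RHS = tan(5) + tan(6) ≈ -3.672 → counterexample
(7, 7): LHS = tan(14) ≈ 7.245, RHS = 2·tan(7) ≈ 1.743 → counterexample
(0, 6): LHS = tan(6) ≈ -0.291, RHS = tan(6) ≈ -0.291 → satisfies claim

That makes 3 counterexamples.

Answer: 3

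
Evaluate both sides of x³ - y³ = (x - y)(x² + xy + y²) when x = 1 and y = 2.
LHS = 1³ - 2³ = -7
RHS = (1 - 2)(1² + 1·2 + 2²) = -7

LHS = RHS: the two sides agree.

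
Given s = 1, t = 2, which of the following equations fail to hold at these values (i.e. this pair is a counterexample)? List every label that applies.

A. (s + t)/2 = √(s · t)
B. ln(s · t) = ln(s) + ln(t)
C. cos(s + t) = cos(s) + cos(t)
A, C

Evaluating each claim at the given values:
A. LHS = 3/2, RHS = √(2) ≈ 1.414 → fails here (LHS ≠ RHS)
B. LHS = ln(2) ≈ 0.6931, RHS = ln(2) ≈ 0.6931 → holds here (LHS = RHS)
C. LHS = cos(3) ≈ -0.99, RHS = cos(2) + cos(1) ≈ 0.1242 → fails here (LHS ≠ RHS)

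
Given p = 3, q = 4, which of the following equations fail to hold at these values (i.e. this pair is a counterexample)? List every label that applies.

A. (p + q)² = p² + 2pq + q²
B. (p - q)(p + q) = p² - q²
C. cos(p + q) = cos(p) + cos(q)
Evaluating each claim at the given values:
A. LHS = 49, RHS = 49 → holds here (LHS = RHS)
B. LHS = -7, RHS = -7 → holds here (LHS = RHS)
C. LHS = cos(7) ≈ 0.7539, RHS = cos(3) + cos(4) ≈ -1.644 → fails here (LHS ≠ RHS)

Answer: C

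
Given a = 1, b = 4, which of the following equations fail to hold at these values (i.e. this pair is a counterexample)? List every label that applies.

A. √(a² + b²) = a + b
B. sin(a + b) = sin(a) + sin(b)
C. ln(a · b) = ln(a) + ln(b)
Evaluating each claim at the given values:
A. LHS = √(17) ≈ 4.123, RHS = 5 → fails here (LHS ≠ RHS)
B. LHS = sin(5) ≈ -0.9589, RHS = sin(4) + sin(1) ≈ 0.08467 → fails here (LHS ≠ RHS)
C. LHS = ln(4) ≈ 1.386, RHS = ln(4) ≈ 1.386 → holds here (LHS = RHS)

Answer: A, B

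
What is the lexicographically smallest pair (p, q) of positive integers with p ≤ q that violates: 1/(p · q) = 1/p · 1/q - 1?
(p, q) = (1, 1)

Substituting (1, 1) into the claim:
LHS = 1/(1 · 1) = 1
RHS = 1/1 · 1/1 - 1 = 0

Since LHS ≠ RHS, this pair disproves the claim, and no lexicographically smaller pair (p ≤ q, positive integers) does.

For instance (2, 4) is also a counterexample (LHS = 1/8, RHS = -7/8), but it's lexicographically larger.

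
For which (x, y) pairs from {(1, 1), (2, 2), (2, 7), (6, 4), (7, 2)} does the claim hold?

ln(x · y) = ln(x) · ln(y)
(1, 1)

Testing each pair:
(1, 1): LHS = 0, RHS = 0 → holds
(2, 2): LHS = ln(4) ≈ 1.386, RHS = ln(2)² ≈ 0.4805 → fails
(2, 7): LHS = ln(14) ≈ 2.639, RHS = ln(2)·ln(7) ≈ 1.349 → fails
(6, 4): LHS = ln(24) ≈ 3.178, RHS = ln(4)·ln(6) ≈ 2.484 → fails
(7, 2): LHS = ln(14) ≈ 2.639, RHS = ln(2)·ln(7) ≈ 1.349 → fails

1 of 5 pairs satisfies the claim.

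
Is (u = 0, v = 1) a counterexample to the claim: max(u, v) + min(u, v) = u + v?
No

Substituting u = 0, v = 1:
LHS = max(0, 1) + min(0, 1) = 1
RHS = 0 + 1 = 1

The sides agree, so this pair does not disprove the claim.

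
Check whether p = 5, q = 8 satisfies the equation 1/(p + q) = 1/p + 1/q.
Fails

Substituting p = 5, q = 8:

LHS = 1/(5 + 8) = 1/13
RHS = 1/5 + 1/8 = 13/40

LHS ≠ RHS, so the equation does not hold at this point.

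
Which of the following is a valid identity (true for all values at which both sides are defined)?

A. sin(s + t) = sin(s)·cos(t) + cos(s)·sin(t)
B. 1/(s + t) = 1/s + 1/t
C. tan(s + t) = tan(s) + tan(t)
A

A: holds — e.g. at (1, 1), both sides equal sin(2) ≈ 0.9093.
B: fails at (3, 5) — LHS = 1/8, RHS = 8/15.
C: fails at (5, 5) — LHS = tan(10) ≈ 0.6484, RHS = 2·tan(5) ≈ -6.761.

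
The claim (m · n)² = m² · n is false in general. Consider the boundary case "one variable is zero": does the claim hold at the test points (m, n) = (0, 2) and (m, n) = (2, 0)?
At (0, 2): LHS = 0, RHS = 0 → equal
At (2, 0): LHS = 0, RHS = 0 → equal

So the claim does hold at both of these boundary points, even though it is not an identity.

Answer: Yes, holds at both test points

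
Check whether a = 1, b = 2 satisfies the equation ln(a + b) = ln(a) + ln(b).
Fails

Substituting a = 1, b = 2:

LHS = ln(1 + 2) = ln(3) ≈ 1.099
RHS = ln(1) + ln(2) = ln(2) ≈ 0.6931

LHS ≠ RHS, so the equation does not hold at this point.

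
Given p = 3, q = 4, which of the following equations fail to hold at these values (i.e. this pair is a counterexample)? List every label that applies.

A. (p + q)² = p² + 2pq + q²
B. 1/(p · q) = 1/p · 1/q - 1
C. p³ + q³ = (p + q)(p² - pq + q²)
B

Evaluating each claim at the given values:
A. LHS = 49, RHS = 49 → holds here (LHS = RHS)
B. LHS = 1/12, RHS = -11/12 → fails here (LHS ≠ RHS)
C. LHS = 91, RHS = 91 → holds here (LHS = RHS)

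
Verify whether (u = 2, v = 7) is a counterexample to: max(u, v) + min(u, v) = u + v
No

Substituting u = 2, v = 7:
LHS = max(2, 7) + min(2, 7) = 9
RHS = 2 + 7 = 9

The sides agree, so this pair does not disprove the claim.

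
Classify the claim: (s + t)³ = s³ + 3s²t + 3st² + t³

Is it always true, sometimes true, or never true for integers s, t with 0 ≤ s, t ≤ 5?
The identity holds for every pair in the range. For instance at (s, t) = (2, 0): both sides equal 8.

Answer: Always true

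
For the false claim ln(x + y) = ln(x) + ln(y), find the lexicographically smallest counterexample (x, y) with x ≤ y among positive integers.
(x, y) = (1, 1)

Substituting (1, 1) into the claim:
LHS = ln(1 + 1) = ln(2) ≈ 0.6931
RHS = ln(1) + ln(1) = 0

Since LHS ≠ RHS, this pair disproves the claim, and no lexicographically smaller pair (x ≤ y, positive integers) does.

For instance (1, 5) is also a counterexample (LHS = ln(6) ≈ 1.792, RHS = ln(5) ≈ 1.609), but it's lexicographically larger.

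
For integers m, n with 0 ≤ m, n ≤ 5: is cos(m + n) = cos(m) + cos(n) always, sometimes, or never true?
The claim fails for every pair in the range. For instance at (m, n) = (1, 5): LHS = cos(6) ≈ 0.9602, RHS = cos(5) + cos(1) ≈ 0.824.

Answer: Never true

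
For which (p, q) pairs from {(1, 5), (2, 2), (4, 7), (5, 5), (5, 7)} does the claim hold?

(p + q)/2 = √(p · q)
(2, 2), (5, 5)

Testing each pair:
(1, 5): LHS = 3, RHS = √(5) ≈ 2.236 → fails
(2, 2): LHS = 2, RHS = 2 → holds
(4, 7): LHS = 11/2, RHS = 2·√(7) ≈ 5.292 → fails
(5, 5): LHS = 5, RHS = 5 → holds
(5, 7): LHS = 6, RHS = √(35) ≈ 5.916 → fails

2 of 5 pairs satisfy the claim.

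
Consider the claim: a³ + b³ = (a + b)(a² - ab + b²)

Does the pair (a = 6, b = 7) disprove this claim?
No

Substituting a = 6, b = 7:
LHS = 6³ + 7³ = 559
RHS = (6 + 7)(6² - 6·7 + 7²) = 559

The sides agree, so this pair does not disprove the claim.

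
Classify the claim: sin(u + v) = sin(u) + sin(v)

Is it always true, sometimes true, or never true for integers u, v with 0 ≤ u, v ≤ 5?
Sometimes true

It holds at (u, v) = (4, 0) (both sides equal sin(4) ≈ -0.7568), but fails at (u, v) = (1, 4) (LHS = sin(5) ≈ -0.9589, RHS = sin(4) + sin(1) ≈ 0.08467).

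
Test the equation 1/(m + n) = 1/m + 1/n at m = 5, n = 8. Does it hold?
Substituting m = 5, n = 8:

LHS = 1/(5 + 8) = 1/13
RHS = 1/5 + 1/8 = 13/40

LHS ≠ RHS, so the equation does not hold at this point.

Answer: Fails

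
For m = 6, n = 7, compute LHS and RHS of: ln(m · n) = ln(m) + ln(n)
LHS = ln(6 · 7) = ln(42) ≈ 3.738
RHS = ln(6) + ln(7) ≈ 3.738

LHS = RHS: the two sides agree.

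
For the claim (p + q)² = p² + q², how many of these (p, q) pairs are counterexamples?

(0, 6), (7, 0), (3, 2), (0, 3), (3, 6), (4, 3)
3

Testing each pair:
(0, 6): LHS = 36, RHS = 36 → satisfies claim
(7, 0): LHS = 49, RHS = 49 → satisfies claim
(3, 2): LHS = 25, RHS = 13 → counterexample
(0, 3): LHS = 9, RHS = 9 → satisfies claim
(3, 6): LHS = 81, RHS = 45 → counterexample
(4, 3): LHS = 49, RHS = 25 → counterexample

That makes 3 counterexamples.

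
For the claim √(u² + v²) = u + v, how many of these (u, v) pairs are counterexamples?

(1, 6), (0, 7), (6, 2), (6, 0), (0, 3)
2

Testing each pair:
(1, 6): LHS = √(37) ≈ 6.083, RHS = 7 → counterexample
(0, 7): LHS = 7, RHS = 7 → satisfies claim
(6, 2): LHS = 2·√(10) ≈ 6.325, RHS = 8 → counterexample
(6, 0): LHS = 6, RHS = 6 → satisfies claim
(0, 3): LHS = 3, RHS = 3 → satisfies claim

That makes 2 counterexamples.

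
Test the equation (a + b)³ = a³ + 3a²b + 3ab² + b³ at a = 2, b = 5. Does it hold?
Substituting a = 2, b = 5:

LHS = (2 + 5)³ = 343
RHS = 2³ + 3·2²·5 + 3·2·5² + 5³ = 343

LHS = RHS, so the equation holds at this point.

Answer: Holds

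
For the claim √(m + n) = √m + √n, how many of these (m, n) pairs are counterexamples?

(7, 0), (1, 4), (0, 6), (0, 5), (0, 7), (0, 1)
1

Testing each pair:
(7, 0): LHS = √(7) ≈ 2.646, RHS = √(7) ≈ 2.646 → satisfies claim
(1, 4): LHS = √(5) ≈ 2.236, RHS = 3 → counterexample
(0, 6): LHS = √(6) ≈ 2.449, RHS = √(6) ≈ 2.449 → satisfies claim
(0, 5): LHS = √(5) ≈ 2.236, RHS = √(5) ≈ 2.236 → satisfies claim
(0, 7): LHS = √(7) ≈ 2.646, RHS = √(7) ≈ 2.646 → satisfies claim
(0, 1): LHS = 1, RHS = 1 → satisfies claim

That makes 1 counterexample.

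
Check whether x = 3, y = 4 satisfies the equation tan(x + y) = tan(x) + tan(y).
Fails

Substituting x = 3, y = 4:

LHS = tan(3 + 4) = tan(7) ≈ 0.8714
RHS = tan(3) + tan(4) ≈ 1.015

LHS ≠ RHS, so the equation does not hold at this point.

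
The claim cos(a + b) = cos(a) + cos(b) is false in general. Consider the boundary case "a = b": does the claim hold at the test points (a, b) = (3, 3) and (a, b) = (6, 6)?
No, fails at both test points

At (3, 3): LHS = cos(6) ≈ 0.9602 ≠ RHS = 2·cos(3) ≈ -1.98
At (6, 6): LHS = cos(12) ≈ 0.8439 ≠ RHS = 2·cos(6) ≈ 1.92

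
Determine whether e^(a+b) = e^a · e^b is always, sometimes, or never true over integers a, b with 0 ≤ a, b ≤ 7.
Always true

The identity holds for every pair in the range. For instance at (a, b) = (5, 0): both sides equal e^5 ≈ 148.4.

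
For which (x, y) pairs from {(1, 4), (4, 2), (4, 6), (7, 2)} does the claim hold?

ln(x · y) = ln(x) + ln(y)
All pairs

Testing each pair:
(1, 4): LHS = ln(4) ≈ 1.386, RHS = ln(4) ≈ 1.386 → holds
(4, 2): LHS = ln(8) ≈ 2.079, RHS = ln(2) + ln(4) ≈ 2.079 → holds
(4, 6): LHS = ln(24) ≈ 3.178, RHS = ln(4) + ln(6) ≈ 3.178 → holds
(7, 2): LHS = ln(14) ≈ 2.639, RHS = ln(2) + ln(7) ≈ 2.639 → holds

Every pair satisfies the claim.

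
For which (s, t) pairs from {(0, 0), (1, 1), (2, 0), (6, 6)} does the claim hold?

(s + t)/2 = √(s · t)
Testing each pair:
(0, 0): LHS = 0, RHS = 0 → holds
(1, 1): LHS = 1, RHS = 1 → holds
(2, 0): LHS = 1, RHS = 0 → fails
(6, 6): LHS = 6, RHS = 6 → holds

3 of 4 pairs satisfy the claim.

Answer: (0, 0), (1, 1), (6, 6)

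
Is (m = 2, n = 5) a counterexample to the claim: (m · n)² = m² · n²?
Substituting m = 2, n = 5:
LHS = (2 · 5)² = 100
RHS = 2² · 5² = 100

The sides agree, so this pair does not disprove the claim.

Answer: No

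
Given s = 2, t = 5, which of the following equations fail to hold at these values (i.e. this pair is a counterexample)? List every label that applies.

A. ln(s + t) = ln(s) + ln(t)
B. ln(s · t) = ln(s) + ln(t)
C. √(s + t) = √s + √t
A, C

Evaluating each claim at the given values:
A. LHS = ln(7) ≈ 1.946, RHS = ln(2) + ln(5) ≈ 2.303 → fails here (LHS ≠ RHS)
B. LHS = ln(10) ≈ 2.303, RHS = ln(2) + ln(5) ≈ 2.303 → holds here (LHS = RHS)
C. LHS = √(7) ≈ 2.646, RHS = √(2) + √(5) ≈ 3.65 → fails here (LHS ≠ RHS)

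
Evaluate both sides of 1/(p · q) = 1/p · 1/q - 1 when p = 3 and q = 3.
LHS = 1/(3 · 3) = 1/9
RHS = 1/3 · 1/3 - 1 = -8/9

LHS ≠ RHS, so the equation does not hold here.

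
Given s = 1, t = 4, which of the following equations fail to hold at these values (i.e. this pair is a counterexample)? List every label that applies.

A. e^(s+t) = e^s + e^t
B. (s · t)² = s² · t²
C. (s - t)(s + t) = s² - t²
A

Evaluating each claim at the given values:
A. LHS = e^5 ≈ 148.4, RHS = e + e^4 ≈ 57.32 → fails here (LHS ≠ RHS)
B. LHS = 16, RHS = 16 → holds here (LHS = RHS)
C. LHS = -15, RHS = -15 → holds here (LHS = RHS)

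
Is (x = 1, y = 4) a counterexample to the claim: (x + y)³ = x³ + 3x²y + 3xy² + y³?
No

Substituting x = 1, y = 4:
LHS = (1 + 4)³ = 125
RHS = 1³ + 3·1²·4 + 3·1·4² + 4³ = 125

The sides agree, so this pair does not disprove the claim.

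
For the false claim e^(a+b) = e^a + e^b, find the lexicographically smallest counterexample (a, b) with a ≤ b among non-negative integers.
Substituting (0, 0) into the claim:
LHS = e^(0+0) = 1
RHS = e^0 + e^0 = 2

Since LHS ≠ RHS, this pair disproves the claim, and no lexicographically smaller pair (a ≤ b, non-negative integers) does.

For instance (0, 3) is also a counterexample (LHS = e^3 ≈ 20.09, RHS = 1 + e^3 ≈ 21.09), but it's lexicographically larger.

Answer: (a, b) = (0, 0)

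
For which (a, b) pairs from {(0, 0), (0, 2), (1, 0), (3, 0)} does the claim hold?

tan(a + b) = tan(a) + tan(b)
All pairs

Testing each pair:
(0, 0): LHS = 0, RHS = 0 → holds
(0, 2): LHS = tan(2) ≈ -2.185, RHS = tan(2) ≈ -2.185 → holds
(1, 0): LHS = tan(1) ≈ 1.557, RHS = tan(1) ≈ 1.557 → holds
(3, 0): LHS = tan(3) ≈ -0.1425, RHS = tan(3) ≈ -0.1425 → holds

Every pair satisfies the claim.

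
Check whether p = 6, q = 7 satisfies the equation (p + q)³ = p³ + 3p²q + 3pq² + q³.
Holds

Substituting p = 6, q = 7:

LHS = (6 + 7)³ = 2197
RHS = 6³ + 3·6²·7 + 3·6·7² + 7³ = 2197

LHS = RHS, so the equation holds at this point.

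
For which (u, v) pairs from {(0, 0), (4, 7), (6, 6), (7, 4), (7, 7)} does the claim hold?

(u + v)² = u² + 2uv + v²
Testing each pair:
(0, 0): LHS = 0, RHS = 0 → holds
(4, 7): LHS = 121, RHS = 121 → holds
(6, 6): LHS = 144, RHS = 144 → holds
(7, 4): LHS = 121, RHS = 121 → holds
(7, 7): LHS = 196, RHS = 196 → holds

Every pair satisfies the claim.

Answer: All pairs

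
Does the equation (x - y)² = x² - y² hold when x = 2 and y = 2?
Substituting x = 2, y = 2:

LHS = (2 - 2)² = 0
RHS = 2² - 2² = 0

LHS = RHS, so the equation holds at this point.

Answer: Holds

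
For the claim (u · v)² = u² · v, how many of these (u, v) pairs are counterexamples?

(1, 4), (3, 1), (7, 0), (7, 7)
Testing each pair:
(1, 4): LHS = 16, RHS = 4 → counterexample
(3, 1): LHS = 9, RHS = 9 → satisfies claim
(7, 0): LHS = 0, RHS = 0 → satisfies claim
(7, 7): LHS = 2401, RHS = 343 → counterexample

That makes 2 counterexamples.

Answer: 2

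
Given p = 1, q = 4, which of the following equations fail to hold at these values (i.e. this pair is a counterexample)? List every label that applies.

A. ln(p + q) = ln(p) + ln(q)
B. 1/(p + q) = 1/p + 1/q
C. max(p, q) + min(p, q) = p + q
A, B

Evaluating each claim at the given values:
A. LHS = ln(5) ≈ 1.609, RHS = ln(4) ≈ 1.386 → fails here (LHS ≠ RHS)
B. LHS = 1/5, RHS = 5/4 → fails here (LHS ≠ RHS)
C. LHS = 5, RHS = 5 → holds here (LHS = RHS)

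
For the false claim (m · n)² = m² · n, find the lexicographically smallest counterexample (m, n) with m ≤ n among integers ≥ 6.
Substituting (6, 6) into the claim:
LHS = (6 · 6)² = 1296
RHS = 6² · 6 = 216

Since LHS ≠ RHS, this pair disproves the claim, and no lexicographically smaller pair (m ≤ n, integers ≥ 6) does.

For instance (6, 8) is also a counterexample (LHS = 2304, RHS = 288), but it's lexicographically larger.

Answer: (m, n) = (6, 6)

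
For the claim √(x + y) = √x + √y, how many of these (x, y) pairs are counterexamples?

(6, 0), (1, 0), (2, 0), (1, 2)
Testing each pair:
(6, 0): LHS = √(6) ≈ 2.449, RHS = √(6) ≈ 2.449 → satisfies claim
(1, 0): LHS = 1, RHS = 1 → satisfies claim
(2, 0): LHS = √(2) ≈ 1.414, RHS = √(2) ≈ 1.414 → satisfies claim
(1, 2): LHS = √(3) ≈ 1.732, RHS = 1 + √(2) ≈ 2.414 → counterexample

That makes 1 counterexample.

Answer: 1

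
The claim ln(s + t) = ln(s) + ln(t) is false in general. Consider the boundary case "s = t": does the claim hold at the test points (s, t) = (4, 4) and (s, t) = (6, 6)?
At (4, 4): LHS = ln(8) ≈ 2.079 ≠ RHS = 2·ln(4) ≈ 2.773
At (6, 6): LHS = ln(12) ≈ 2.485 ≠ RHS = 2·ln(6) ≈ 3.584

Answer: No, fails at both test points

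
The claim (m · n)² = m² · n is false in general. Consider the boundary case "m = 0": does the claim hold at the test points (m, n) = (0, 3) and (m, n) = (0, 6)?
At (0, 3): LHS = 0, RHS = 0 → equal
At (0, 6): LHS = 0, RHS = 0 → equal

So the claim does hold at both of these boundary points, even though it is not an identity.

Answer: Yes, holds at both test points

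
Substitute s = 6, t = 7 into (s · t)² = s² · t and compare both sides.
LHS = (6 · 7)² = 1764
RHS = 6² · 7 = 252

LHS ≠ RHS, so the equation does not hold here.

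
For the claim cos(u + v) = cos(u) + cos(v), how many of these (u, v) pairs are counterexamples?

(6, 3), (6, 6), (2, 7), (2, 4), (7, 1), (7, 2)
6

Testing each pair:
(6, 3): LHS = cos(9) ≈ -0.9111, RHS = cos(3) + cos(6) ≈ -0.02982 → counterexample
(6, 6): LHS = cos(12) ≈ 0.8439, RHS = 2·cos(6) ≈ 1.92 → counterexample
(2, 7): LHS = cos(9) ≈ -0.9111, RHS = cos(2) + cos(7) ≈ 0.3378 → counterexample
(2, 4): LHS = cos(6) ≈ 0.9602, RHS = cos(4) + cos(2) ≈ -1.07 → counterexample
(7, 1): LHS = cos(8) ≈ -0.1455, RHS = cos(1) + cos(7) ≈ 1.294 → counterexample
(7, 2): LHS = cos(9) ≈ -0.9111, RHS = cos(2) + cos(7) ≈ 0.3378 → counterexample

That makes 6 counterexamples.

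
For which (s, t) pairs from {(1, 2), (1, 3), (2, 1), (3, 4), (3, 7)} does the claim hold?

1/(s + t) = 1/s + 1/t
None

Testing each pair:
(1, 2): LHS = 1/3, RHS = 3/2 → fails
(1, 3): LHS = 1/4, RHS = 4/3 → fails
(2, 1): LHS = 1/3, RHS = 3/2 → fails
(3, 4): LHS = 1/7, RHS = 7/12 → fails
(3, 7): LHS = 1/10, RHS = 10/21 → fails

No pair satisfies the claim.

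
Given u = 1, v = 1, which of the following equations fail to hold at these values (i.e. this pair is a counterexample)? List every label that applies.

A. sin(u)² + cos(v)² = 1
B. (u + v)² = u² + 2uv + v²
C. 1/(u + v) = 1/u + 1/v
Evaluating each claim at the given values:
A. LHS = cos(1)² + sin(1)² = 1, RHS = 1 → holds here (LHS = RHS)
B. LHS = 4, RHS = 4 → holds here (LHS = RHS)
C. LHS = 1/2, RHS = 2 → fails here (LHS ≠ RHS)

Answer: C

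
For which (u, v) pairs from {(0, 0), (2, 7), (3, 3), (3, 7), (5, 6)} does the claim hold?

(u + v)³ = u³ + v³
Testing each pair:
(0, 0): LHS = 0, RHS = 0 → holds
(2, 7): LHS = 729, RHS = 351 → fails
(3, 3): LHS = 216, RHS = 54 → fails
(3, 7): LHS = 1000, RHS = 370 → fails
(5, 6): LHS = 1331, RHS = 341 → fails

1 of 5 pairs satisfies the claim.

Answer: (0, 0)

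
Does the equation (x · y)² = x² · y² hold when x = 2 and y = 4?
Holds

Substituting x = 2, y = 4:

LHS = (2 · 4)² = 64
RHS = 2² · 4² = 64

LHS = RHS, so the equation holds at this point.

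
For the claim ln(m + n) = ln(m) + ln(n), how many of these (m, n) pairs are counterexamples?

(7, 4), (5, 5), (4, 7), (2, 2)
3

Testing each pair:
(7, 4): LHS = ln(11) ≈ 2.398, RHS = ln(4) + ln(7) ≈ 3.332 → counterexample
(5, 5): LHS = ln(10) ≈ 2.303, RHS = 2·ln(5) ≈ 3.219 → counterexample
(4, 7): LHS = ln(11) ≈ 2.398, RHS = ln(4) + ln(7) ≈ 3.332 → counterexample
(2, 2): LHS = ln(4) ≈ 1.386, RHS = 2·ln(2) ≈ 1.386 → satisfies claim

That makes 3 counterexamples.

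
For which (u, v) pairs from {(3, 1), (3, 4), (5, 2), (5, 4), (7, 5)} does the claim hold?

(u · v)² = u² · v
(3, 1)

Testing each pair:
(3, 1): LHS = 9, RHS = 9 → holds
(3, 4): LHS = 144, RHS = 36 → fails
(5, 2): LHS = 100, RHS = 50 → fails
(5, 4): LHS = 400, RHS = 100 → fails
(7, 5): LHS = 1225, RHS = 245 → fails

1 of 5 pairs satisfies the claim.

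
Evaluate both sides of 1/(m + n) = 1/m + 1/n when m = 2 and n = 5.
LHS = 1/(2 + 5) = 1/7
RHS = 1/2 + 1/5 = 7/10

LHS ≠ RHS, so the equation does not hold here.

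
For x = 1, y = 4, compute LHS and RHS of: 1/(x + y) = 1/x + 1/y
LHS = 1/(1 + 4) = 1/5
RHS = 1/1 + 1/4 = 5/4

LHS ≠ RHS, so the equation does not hold here.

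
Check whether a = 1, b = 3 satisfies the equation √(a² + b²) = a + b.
Fails

Substituting a = 1, b = 3:

LHS = √(1² + 3²) = √(10) ≈ 3.162
RHS = 1 + 3 = 4

LHS ≠ RHS, so the equation does not hold at this point.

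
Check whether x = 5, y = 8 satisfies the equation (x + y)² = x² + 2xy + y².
Holds

Substituting x = 5, y = 8:

LHS = (5 + 8)² = 169
RHS = 5² + 2·5·8 + 8² = 169

LHS = RHS, so the equation holds at this point.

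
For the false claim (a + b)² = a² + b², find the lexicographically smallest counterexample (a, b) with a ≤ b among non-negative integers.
(a, b) = (1, 1)

Substituting (1, 1) into the claim:
LHS = (1 + 1)² = 4
RHS = 1² + 1² = 2

Since LHS ≠ RHS, this pair disproves the claim, and no lexicographically smaller pair (a ≤ b, non-negative integers) does.

For instance (3, 4) is also a counterexample (LHS = 49, RHS = 25), but it's lexicographically larger.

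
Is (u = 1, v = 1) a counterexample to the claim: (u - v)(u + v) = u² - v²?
Substituting u = 1, v = 1:
LHS = (1 - 1)(1 + 1) = 0
RHS = 1² - 1² = 0

The sides agree, so this pair does not disprove the claim.

Answer: No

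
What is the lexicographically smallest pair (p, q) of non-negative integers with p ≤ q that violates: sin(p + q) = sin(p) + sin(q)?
At (0, 4): both sides equal sin(4) ≈ -0.7568, so it holds there.
At (0, 5): both sides equal sin(5) ≈ -0.9589, so it holds there.

Substituting (1, 1) into the claim:
LHS = sin(1 + 1) = sin(2) ≈ 0.9093
RHS = sin(1) + sin(1) = 2·sin(1) ≈ 1.683

Since LHS ≠ RHS, this pair disproves the claim, and no lexicographically smaller pair (p ≤ q, non-negative integers) does.

For instance (5, 5) is also a counterexample (LHS = sin(10) ≈ -0.544, RHS = 2·sin(5) ≈ -1.918), but it's lexicographically larger.

Answer: (p, q) = (1, 1)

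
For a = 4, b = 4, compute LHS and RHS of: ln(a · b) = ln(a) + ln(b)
LHS = ln(4 · 4) = ln(16) ≈ 2.773
RHS = ln(4) + ln(4) = 2·ln(4) ≈ 2.773

LHS = RHS: the two sides agree.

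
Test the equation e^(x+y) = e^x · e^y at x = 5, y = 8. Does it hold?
Substituting x = 5, y = 8:

LHS = e^(5+8) = e^13 ≈ 442413.4
RHS = e^5 · e^8 = e^13 ≈ 442413.4

LHS = RHS, so the equation holds at this point.

Answer: Holds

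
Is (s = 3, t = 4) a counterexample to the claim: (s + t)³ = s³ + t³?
Yes

Substituting s = 3, t = 4:
LHS = (3 + 4)³ = 343
RHS = 3³ + 4³ = 91

Since LHS ≠ RHS, this pair disproves the claim.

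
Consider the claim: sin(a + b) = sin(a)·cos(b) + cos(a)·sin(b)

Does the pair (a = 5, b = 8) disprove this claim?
No

Substituting a = 5, b = 8:
LHS = sin(5 + 8) = sin(13) ≈ 0.4202
RHS = sin(5)·cos(8) + cos(5)·sin(8) = sin(5)·cos(8) + sin(8)·cos(5) ≈ 0.4202

The sides agree, so this pair does not disprove the claim.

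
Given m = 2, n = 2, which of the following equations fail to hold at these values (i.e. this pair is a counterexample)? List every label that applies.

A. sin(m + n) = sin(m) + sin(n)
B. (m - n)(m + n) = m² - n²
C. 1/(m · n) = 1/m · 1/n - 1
A, C

Evaluating each claim at the given values:
A. LHS = sin(4) ≈ -0.7568, RHS = 2·sin(2) ≈ 1.819 → fails here (LHS ≠ RHS)
B. LHS = 0, RHS = 0 → holds here (LHS = RHS)
C. LHS = 1/4, RHS = -3/4 → fails here (LHS ≠ RHS)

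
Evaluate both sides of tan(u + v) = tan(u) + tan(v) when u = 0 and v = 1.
LHS = tan(0 + 1) = tan(1) ≈ 1.557
RHS = tan(0) + tan(1) = tan(1) ≈ 1.557

LHS = RHS: the two sides agree.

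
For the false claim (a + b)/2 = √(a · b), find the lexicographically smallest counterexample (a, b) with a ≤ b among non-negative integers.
At (0, 0): both sides equal 0, so it holds there.

Substituting (0, 1) into the claim:
LHS = (0 + 1)/2 = 1/2
RHS = √(0 · 1) = 0

Since LHS ≠ RHS, this pair disproves the claim, and no lexicographically smaller pair (a ≤ b, non-negative integers) does.

For instance (1, 6) is also a counterexample (LHS = 7/2, RHS = √(6) ≈ 2.449), but it's lexicographically larger.

Answer: (a, b) = (0, 1)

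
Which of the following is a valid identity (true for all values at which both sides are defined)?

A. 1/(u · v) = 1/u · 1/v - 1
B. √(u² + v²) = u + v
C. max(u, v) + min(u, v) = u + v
A: fails at (4, 4) — LHS = 1/16, RHS = -15/16.
B: fails at (1, 3) — LHS = √(10) ≈ 3.162, RHS = 4.
C: holds — e.g. at (2, 7), both sides equal 9.

Answer: C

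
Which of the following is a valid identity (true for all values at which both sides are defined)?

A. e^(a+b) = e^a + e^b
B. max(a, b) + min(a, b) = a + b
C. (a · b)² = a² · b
B

A: fails at (4, 5) — LHS = e^9 ≈ 8103, RHS = e^4 + e^5 ≈ 203.
B: holds — e.g. at (2, 7), both sides equal 9.
C: fails at (2, 7) — LHS = 196, RHS = 28.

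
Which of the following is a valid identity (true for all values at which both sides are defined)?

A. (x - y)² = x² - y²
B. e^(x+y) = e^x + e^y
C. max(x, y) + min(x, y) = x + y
C

A: fails at (2, 3) — LHS = 1, RHS = -5.
B: fails at (2, 3) — LHS = e^5 ≈ 148.4, RHS = e^2 + e^3 ≈ 27.47.
C: holds — e.g. at (5, 8), both sides equal 13.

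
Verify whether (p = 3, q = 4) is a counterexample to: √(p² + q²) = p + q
Substituting p = 3, q = 4:
LHS = √(3² + 4²) = 5
RHS = 3 + 4 = 7

Since LHS ≠ RHS, this pair disproves the claim.

Answer: Yes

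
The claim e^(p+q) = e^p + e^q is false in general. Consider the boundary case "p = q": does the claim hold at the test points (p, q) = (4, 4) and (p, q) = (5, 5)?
At (4, 4): LHS = e^8 ≈ 2981 ≠ RHS = 2·e^4 ≈ 109.2
At (5, 5): LHS = e^10 ≈ 22026.5 ≠ RHS = 2·e^5 ≈ 296.8

Answer: No, fails at both test points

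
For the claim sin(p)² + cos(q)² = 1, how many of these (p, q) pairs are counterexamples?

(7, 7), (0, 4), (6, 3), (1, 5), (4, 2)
4

Testing each pair:
(7, 7): LHS = sin(7)² + cos(7)² = 1, RHS = 1 → satisfies claim
(0, 4): LHS = cos(4)² ≈ 0.4272, RHS = 1 → counterexample
(6, 3): LHS = sin(6)² + cos(3)² ≈ 1.058, RHS = 1 → counterexample
(1, 5): LHS = cos(5)² + sin(1)² ≈ 0.7885, RHS = 1 → counterexample
(4, 2): LHS = cos(2)² + sin(4)² ≈ 0.7459, RHS = 1 → counterexample

That makes 4 counterexamples.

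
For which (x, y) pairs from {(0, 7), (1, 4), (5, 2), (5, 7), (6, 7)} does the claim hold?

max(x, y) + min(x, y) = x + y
All pairs

Testing each pair:
(0, 7): LHS = 7, RHS = 7 → holds
(1, 4): LHS = 5, RHS = 5 → holds
(5, 2): LHS = 7, RHS = 7 → holds
(5, 7): LHS = 12, RHS = 12 → holds
(6, 7): LHS = 13, RHS = 13 → holds

Every pair satisfies the claim.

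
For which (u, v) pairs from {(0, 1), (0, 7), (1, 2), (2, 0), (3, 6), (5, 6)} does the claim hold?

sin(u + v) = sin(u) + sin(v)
Testing each pair:
(0, 1): LHS = sin(1) ≈ 0.8415, RHS = sin(1) ≈ 0.8415 → holds
(0, 7): LHS = sin(7) ≈ 0.657, RHS = sin(7) ≈ 0.657 → holds
(1, 2): LHS = sin(3) ≈ 0.1411, RHS = sin(1) + sin(2) ≈ 1.751 → fails
(2, 0): LHS = sin(2) ≈ 0.9093, RHS = sin(2) ≈ 0.9093 → holds
(3, 6): LHS = sin(9) ≈ 0.4121, RHS = sin(6) + sin(3) ≈ -0.1383 → fails
(5, 6): LHS = sin(11) ≈ -1, RHS = sin(5) + sin(6) ≈ -1.238 → fails

3 of 6 pairs satisfy the claim.

Answer: (0, 1), (0, 7), (2, 0)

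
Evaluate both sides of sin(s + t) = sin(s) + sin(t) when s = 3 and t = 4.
LHS = sin(3 + 4) = sin(7) ≈ 0.657
RHS = sin(3) + sin(4) ≈ -0.6157

LHS ≠ RHS (they differ by about 1.273), so the equation does not hold here.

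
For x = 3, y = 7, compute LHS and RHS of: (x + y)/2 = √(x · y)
LHS = (3 + 7)/2 = 5
RHS = √(3 · 7) = √(21) ≈ 4.583

LHS ≠ RHS (they differ by about 0.4174), so the equation does not hold here.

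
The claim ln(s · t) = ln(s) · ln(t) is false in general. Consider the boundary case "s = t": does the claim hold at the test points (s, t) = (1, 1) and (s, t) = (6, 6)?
Only at (1, 1)

At (1, 1): LHS = 0, RHS = 0 → equal
At (6, 6): LHS = ln(36) ≈ 3.584 ≠ RHS = ln(6)² ≈ 3.21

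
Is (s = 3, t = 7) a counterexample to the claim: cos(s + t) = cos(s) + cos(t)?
Yes

Substituting s = 3, t = 7:
LHS = cos(3 + 7) = cos(10) ≈ -0.8391
RHS = cos(3) + cos(7) ≈ -0.2361

Since LHS ≠ RHS, this pair disproves the claim.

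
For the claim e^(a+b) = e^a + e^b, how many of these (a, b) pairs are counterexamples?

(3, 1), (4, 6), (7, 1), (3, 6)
4

Testing each pair:
(3, 1): LHS = e^4 ≈ 54.6, RHS = e + e^3 ≈ 22.8 → counterexample
(4, 6): LHS = e^10 ≈ 22026.5, RHS = e^4 + e^6 ≈ 458 → counterexample
(7, 1): LHS = e^8 ≈ 2981, RHS = e + e^7 ≈ 1099 → counterexample
(3, 6): LHS = e^9 ≈ 8103, RHS = e^3 + e^6 ≈ 423.5 → counterexample

That makes 4 counterexamples.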